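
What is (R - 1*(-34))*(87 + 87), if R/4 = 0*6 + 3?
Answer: 8004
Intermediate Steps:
R = 12 (R = 4*(0*6 + 3) = 4*(0 + 3) = 4*3 = 12)
(R - 1*(-34))*(87 + 87) = (12 - 1*(-34))*(87 + 87) = (12 + 34)*174 = 46*174 = 8004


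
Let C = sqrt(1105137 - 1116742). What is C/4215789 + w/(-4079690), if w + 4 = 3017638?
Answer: -1508817/2039845 + I*sqrt(11605)/4215789 ≈ -0.73967 + 2.5553e-5*I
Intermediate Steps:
w = 3017634 (w = -4 + 3017638 = 3017634)
C = I*sqrt(11605) (C = sqrt(-11605) = I*sqrt(11605) ≈ 107.73*I)
C/4215789 + w/(-4079690) = (I*sqrt(11605))/4215789 + 3017634/(-4079690) = (I*sqrt(11605))*(1/4215789) + 3017634*(-1/4079690) = I*sqrt(11605)/4215789 - 1508817/2039845 = -1508817/2039845 + I*sqrt(11605)/4215789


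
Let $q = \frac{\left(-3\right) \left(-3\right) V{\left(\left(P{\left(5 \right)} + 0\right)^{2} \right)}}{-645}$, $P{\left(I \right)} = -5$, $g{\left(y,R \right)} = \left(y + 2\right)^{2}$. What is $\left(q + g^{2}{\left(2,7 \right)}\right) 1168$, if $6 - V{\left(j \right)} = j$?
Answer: $\frac{64353296}{215} \approx 2.9932 \cdot 10^{5}$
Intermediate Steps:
$g{\left(y,R \right)} = \left(2 + y\right)^{2}$
$V{\left(j \right)} = 6 - j$
$q = \frac{57}{215}$ ($q = \frac{\left(-3\right) \left(-3\right) \left(6 - \left(-5 + 0\right)^{2}\right)}{-645} = 9 \left(6 - \left(-5\right)^{2}\right) \left(- \frac{1}{645}\right) = 9 \left(6 - 25\right) \left(- \frac{1}{645}\right) = 9 \left(-19\right) \left(- \frac{1}{645}\right) = \left(-171\right) \left(- \frac{1}{645}\right) = \frac{57}{215} \approx 0.26512$)
$\left(q + g^{2}{\left(2,7 \right)}\right) 1168 = \left(\frac{57}{215} + \left(\left(2 + 2\right)^{2}\right)^{2}\right) 1168 = \left(\frac{57}{215} + \left(4^{2}\right)^{2}\right) 1168 = \left(\frac{57}{215} + 16^{2}\right) 1168 = \left(\frac{57}{215} + 256\right) 1168 = \frac{55097}{215} \cdot 1168 = \frac{64353296}{215}$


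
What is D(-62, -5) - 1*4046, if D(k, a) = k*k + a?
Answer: -207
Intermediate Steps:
D(k, a) = a + k**2 (D(k, a) = k**2 + a = a + k**2)
D(-62, -5) - 1*4046 = (-5 + (-62)**2) - 1*4046 = (-5 + 3844) - 4046 = 3839 - 4046 = -207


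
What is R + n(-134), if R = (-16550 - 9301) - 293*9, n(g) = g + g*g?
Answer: -10666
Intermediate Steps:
n(g) = g + g**2
R = -28488 (R = -25851 - 2637 = -28488)
R + n(-134) = -28488 - 134*(1 - 134) = -28488 - 134*(-133) = -28488 + 17822 = -10666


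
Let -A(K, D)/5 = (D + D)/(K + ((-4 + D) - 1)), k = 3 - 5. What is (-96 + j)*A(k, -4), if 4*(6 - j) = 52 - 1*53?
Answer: 3590/11 ≈ 326.36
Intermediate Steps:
k = -2
A(K, D) = -10*D/(-5 + D + K) (A(K, D) = -5*(D + D)/(K + ((-4 + D) - 1)) = -5*2*D/(K + (-5 + D)) = -5*2*D/(-5 + D + K) = -10*D/(-5 + D + K))
j = 25/4 (j = 6 - (52 - 1*53)/4 = 6 - (52 - 53)/4 = 6 - ¼*(-1) = 6 + ¼ = 25/4 ≈ 6.2500)
(-96 + j)*A(k, -4) = (-96 + 25/4)*(-10*(-4)/(-5 - 4 - 2)) = -(-1795)*(-4)/(2*(-11)) = -(-1795)*(-4)*(-1)/(2*11) = -359/4*(-40/11) = 3590/11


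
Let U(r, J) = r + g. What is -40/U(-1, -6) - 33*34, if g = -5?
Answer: -3346/3 ≈ -1115.3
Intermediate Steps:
U(r, J) = -5 + r (U(r, J) = r - 5 = -5 + r)
-40/U(-1, -6) - 33*34 = -40/(-5 - 1) - 33*34 = -40/(-6) - 1122 = -40*(-⅙) - 1122 = 20/3 - 1122 = -3346/3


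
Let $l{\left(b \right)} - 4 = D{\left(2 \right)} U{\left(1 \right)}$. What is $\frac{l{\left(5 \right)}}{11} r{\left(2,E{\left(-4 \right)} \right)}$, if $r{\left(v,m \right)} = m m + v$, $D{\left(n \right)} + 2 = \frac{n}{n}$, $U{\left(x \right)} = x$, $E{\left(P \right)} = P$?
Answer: $\frac{54}{11} \approx 4.9091$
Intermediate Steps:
$D{\left(n \right)} = -1$ ($D{\left(n \right)} = -2 + \frac{n}{n} = -2 + 1 = -1$)
$r{\left(v,m \right)} = v + m^{2}$ ($r{\left(v,m \right)} = m^{2} + v = v + m^{2}$)
$l{\left(b \right)} = 3$ ($l{\left(b \right)} = 4 - 1 = 3$)
$\frac{l{\left(5 \right)}}{11} r{\left(2,E{\left(-4 \right)} \right)} = \frac{1}{11} \cdot 3 \left(2 + \left(-4\right)^{2}\right) = \frac{1}{11} \cdot 3 \left(2 + 16\right) = \frac{3}{11} \cdot 18 = \frac{54}{11}$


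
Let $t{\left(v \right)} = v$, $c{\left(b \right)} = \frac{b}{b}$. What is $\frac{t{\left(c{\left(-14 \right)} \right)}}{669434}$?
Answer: $\frac{1}{669434} \approx 1.4938 \cdot 10^{-6}$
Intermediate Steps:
$c{\left(b \right)} = 1$
$\frac{t{\left(c{\left(-14 \right)} \right)}}{669434} = 1 \cdot \frac{1}{669434} = \frac{1}{669434}$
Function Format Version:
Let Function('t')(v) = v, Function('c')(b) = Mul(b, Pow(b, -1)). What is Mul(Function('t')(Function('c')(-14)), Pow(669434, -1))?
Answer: Rational(1, 669434) ≈ 1.4938e-6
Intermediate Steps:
Function('c')(b) = 1
Mul(Function('t')(Function('c')(-14)), Pow(669434, -1)) = Mul(1, Pow(669434, -1)) = Mul(1, Rational(1, 669434)) = Rational(1, 669434)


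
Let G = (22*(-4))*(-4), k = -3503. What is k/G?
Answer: -3503/352 ≈ -9.9517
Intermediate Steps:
G = 352 (G = -88*(-4) = 352)
k/G = -3503/352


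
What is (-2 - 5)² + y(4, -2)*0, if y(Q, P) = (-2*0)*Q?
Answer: 49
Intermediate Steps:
y(Q, P) = 0 (y(Q, P) = 0*Q = 0)
(-2 - 5)² + y(4, -2)*0 = (-2 - 5)² + 0*0 = (-7)² + 0 = 49 + 0 = 49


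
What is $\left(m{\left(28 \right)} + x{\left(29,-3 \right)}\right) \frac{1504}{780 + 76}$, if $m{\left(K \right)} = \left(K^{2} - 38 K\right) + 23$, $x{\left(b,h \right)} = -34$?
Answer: $- \frac{54708}{107} \approx -511.29$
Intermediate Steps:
$m{\left(K \right)} = 23 + K^{2} - 38 K$
$\left(m{\left(28 \right)} + x{\left(29,-3 \right)}\right) \frac{1504}{780 + 76} = \left(\left(23 + 28^{2} - 1064\right) - 34\right) \frac{1504}{780 + 76} = \left(\left(23 + 784 - 1064\right) - 34\right) \frac{1504}{856} = \left(-257 - 34\right) 1504 \cdot \frac{1}{856} = \left(-291\right) \frac{188}{107} = - \frac{54708}{107}$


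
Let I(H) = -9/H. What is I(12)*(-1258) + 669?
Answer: 3225/2 ≈ 1612.5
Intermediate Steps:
I(12)*(-1258) + 669 = -9/12*(-1258) + 669 = -9*1/12*(-1258) + 669 = -¾*(-1258) + 669 = 1887/2 + 669 = 3225/2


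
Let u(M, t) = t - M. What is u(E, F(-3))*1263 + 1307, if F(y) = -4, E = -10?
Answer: 8885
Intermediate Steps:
u(E, F(-3))*1263 + 1307 = (-4 - 1*(-10))*1263 + 1307 = (-4 + 10)*1263 + 1307 = 6*1263 + 1307 = 7578 + 1307 = 8885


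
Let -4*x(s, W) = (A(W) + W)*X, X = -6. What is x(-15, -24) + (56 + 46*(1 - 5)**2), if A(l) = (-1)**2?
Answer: 1515/2 ≈ 757.50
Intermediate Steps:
A(l) = 1
x(s, W) = 3/2 + 3*W/2 (x(s, W) = -(1 + W)*(-6)/4 = -(-6 - 6*W)/4 = 3/2 + 3*W/2)
x(-15, -24) + (56 + 46*(1 - 5)**2) = (3/2 + (3/2)*(-24)) + (56 + 46*(1 - 5)**2) = (3/2 - 36) + (56 + 46*(-4)**2) = -69/2 + (56 + 46*16) = -69/2 + (56 + 736) = -69/2 + 792 = 1515/2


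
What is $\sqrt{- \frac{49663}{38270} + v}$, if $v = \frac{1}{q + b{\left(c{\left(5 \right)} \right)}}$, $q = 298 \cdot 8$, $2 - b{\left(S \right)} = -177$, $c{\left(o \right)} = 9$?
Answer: $\frac{i \sqrt{12481248502393990}}{98086010} \approx 1.139 i$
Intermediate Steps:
$b{\left(S \right)} = 179$ ($b{\left(S \right)} = 2 - -177 = 2 + 177 = 179$)
$q = 2384$
$v = \frac{1}{2563}$ ($v = \frac{1}{2384 + 179} = \frac{1}{2563} \approx 0.00039017$)
$\sqrt{- \frac{49663}{38270} + v} = \sqrt{- \frac{49663}{38270} + \frac{1}{2563}} = \sqrt{- \frac{127247999}{98086010}} = \frac{i \sqrt{12481248502393990}}{98086010}$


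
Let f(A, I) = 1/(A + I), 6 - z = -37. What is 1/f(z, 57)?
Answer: 100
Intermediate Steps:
z = 43 (z = 6 - 1*(-37) = 6 + 37 = 43)
1/f(z, 57) = 1/(1/(43 + 57)) = 1/(1/100) = 100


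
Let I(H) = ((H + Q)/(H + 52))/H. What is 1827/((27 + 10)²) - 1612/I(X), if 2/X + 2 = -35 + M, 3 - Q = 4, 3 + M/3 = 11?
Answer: -228803683/20535 ≈ -11142.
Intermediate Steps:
M = 24 (M = -9 + 3*11 = -9 + 33 = 24)
Q = -1 (Q = 3 - 1*4 = 3 - 4 = -1)
X = -2/13 (X = 2/(-2 + (-35 + 24)) = 2/(-2 - 11) = 2/(-13) = 2*(-1/13) = -2/13 ≈ -0.15385)
I(H) = (-1 + H)/(H*(52 + H)) (I(H) = ((H - 1)/(H + 52))/H = ((-1 + H)/(52 + H))/H = (-1 + H)/(H*(52 + H)))
1827/((27 + 10)²) - 1612/I(X) = 1827/((27 + 10)²) - 1612*(-2*(52 - 2/13)/(13*(-1 - 2/13))) = 1827/(37²) - 1612/((-13/2*(-15/13)/674/13)) = 1827/1369 - 1612/((-13/2*13/674*(-15/13))) = 1827*(1/1369) - 1612/195/1348 = 1827/1369 - 1612*1348/195 = 1827/1369 - 167152/15 = -228803683/20535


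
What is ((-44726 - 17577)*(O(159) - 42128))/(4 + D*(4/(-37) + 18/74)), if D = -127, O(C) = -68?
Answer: -97270683356/487 ≈ -1.9973e+8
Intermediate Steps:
((-44726 - 17577)*(O(159) - 42128))/(4 + D*(4/(-37) + 18/74)) = ((-44726 - 17577)*(-68 - 42128))/(4 - 127*(4/(-37) + 18/74)) = (-62303*(-42196))/(4 - 127*(4*(-1/37) + 18*(1/74))) = 2628937388/(4 - 127*(-4/37 + 9/37)) = 2628937388/(4 - 127*5/37) = 2628937388/(4 - 635/37) = 2628937388/(-487/37) = 2628937388*(-37/487) = -97270683356/487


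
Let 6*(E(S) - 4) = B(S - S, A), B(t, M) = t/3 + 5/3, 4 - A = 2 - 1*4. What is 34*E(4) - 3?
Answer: 1282/9 ≈ 142.44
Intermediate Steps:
A = 6 (A = 4 - (2 - 1*4) = 4 - (2 - 4) = 4 - 1*(-2) = 4 + 2 = 6)
B(t, M) = 5/3 + t/3 (B(t, M) = t*(⅓) + 5*(⅓) = t/3 + 5/3 = 5/3 + t/3)
E(S) = 77/18 (E(S) = 4 + (5/3 + (S - S)/3)/6 = 4 + (5/3 + (⅓)*0)/6 = 4 + (5/3 + 0)/6 = 4 + (⅙)*(5/3) = 4 + 5/18 = 77/18)
34*E(4) - 3 = 34*(77/18) - 3 = 1309/9 - 3 = 1282/9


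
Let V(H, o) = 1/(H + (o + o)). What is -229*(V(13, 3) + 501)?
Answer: -2180080/19 ≈ -1.1474e+5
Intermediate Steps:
V(H, o) = 1/(H + 2*o)
-229*(V(13, 3) + 501) = -229*(1/(13 + 2*3) + 501) = -229*(1/(13 + 6) + 501) = -229*(1/19 + 501) = -229*9520/19 = -2180080/19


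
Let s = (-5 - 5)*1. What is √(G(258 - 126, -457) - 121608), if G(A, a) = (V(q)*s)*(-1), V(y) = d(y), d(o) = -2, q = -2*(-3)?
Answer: 2*I*√30407 ≈ 348.75*I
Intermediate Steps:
q = 6
V(y) = -2
s = -10 (s = -10*1 = -10)
G(A, a) = -20 (G(A, a) = -2*(-10)*(-1) = 20*(-1) = -20)
√(G(258 - 126, -457) - 121608) = √(-20 - 121608) = √(-121628) = 2*I*√30407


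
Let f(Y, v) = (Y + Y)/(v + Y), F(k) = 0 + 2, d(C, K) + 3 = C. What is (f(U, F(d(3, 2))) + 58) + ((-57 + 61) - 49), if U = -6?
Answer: 16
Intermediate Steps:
d(C, K) = -3 + C
F(k) = 2
f(Y, v) = 2*Y/(Y + v) (f(Y, v) = (2*Y)/(Y + v) = 2*Y/(Y + v))
(f(U, F(d(3, 2))) + 58) + ((-57 + 61) - 49) = (2*(-6)/(-6 + 2) + 58) + ((-57 + 61) - 49) = (2*(-6)/(-4) + 58) + (4 - 49) = (2*(-6)*(-1/4) + 58) - 45 = (3 + 58) - 45 = 61 - 45 = 16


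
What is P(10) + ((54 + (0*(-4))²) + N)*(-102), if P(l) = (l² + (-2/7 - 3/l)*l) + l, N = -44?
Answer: -6411/7 ≈ -915.86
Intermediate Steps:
P(l) = l + l² + l*(-2/7 - 3/l) (P(l) = (l² + (-2*⅐ - 3/l)*l) + l = (l² + (-2/7 - 3/l)*l) + l = (l² + l*(-2/7 - 3/l)) + l = l + l² + l*(-2/7 - 3/l))
P(10) + ((54 + (0*(-4))²) + N)*(-102) = (-3 + 10² + (5/7)*10) + ((54 + (0*(-4))²) - 44)*(-102) = (-3 + 100 + 50/7) + ((54 + 0²) - 44)*(-102) = 729/7 + ((54 + 0) - 44)*(-102) = 729/7 + (54 - 44)*(-102) = 729/7 + 10*(-102) = 729/7 - 1020 = -6411/7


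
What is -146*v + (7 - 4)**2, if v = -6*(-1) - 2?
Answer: -575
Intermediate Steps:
v = 4 (v = 6 - 2 = 4)
-146*v + (7 - 4)**2 = -146*4 + (7 - 4)**2 = -584 + 3**2 = -584 + 9 = -575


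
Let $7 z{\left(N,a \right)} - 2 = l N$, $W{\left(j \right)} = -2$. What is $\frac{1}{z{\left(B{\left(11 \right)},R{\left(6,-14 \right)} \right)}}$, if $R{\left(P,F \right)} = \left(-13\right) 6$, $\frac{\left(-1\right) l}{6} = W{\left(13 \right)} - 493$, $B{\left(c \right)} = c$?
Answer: $\frac{7}{32672} \approx 0.00021425$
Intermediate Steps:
$l = 2970$ ($l = - 6 \left(-2 - 493\right) = \left(-6\right) \left(-495\right) = 2970$)
$R{\left(P,F \right)} = -78$
$z{\left(N,a \right)} = \frac{2}{7} + \frac{2970 N}{7}$
$\frac{1}{z{\left(B{\left(11 \right)},R{\left(6,-14 \right)} \right)}} = \frac{1}{\frac{2}{7} + \frac{2970}{7} \cdot 11} = \frac{1}{\frac{2}{7} + \frac{32670}{7}} = \frac{1}{\frac{32672}{7}} = \frac{7}{32672}$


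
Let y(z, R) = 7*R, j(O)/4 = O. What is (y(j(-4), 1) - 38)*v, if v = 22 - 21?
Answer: -31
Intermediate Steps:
j(O) = 4*O
v = 1
(y(j(-4), 1) - 38)*v = (7*1 - 38)*1 = (7 - 38)*1 = -31*1 = -31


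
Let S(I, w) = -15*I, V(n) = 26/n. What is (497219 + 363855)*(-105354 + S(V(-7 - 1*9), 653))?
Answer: -362786406069/4 ≈ -9.0697e+10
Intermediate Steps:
(497219 + 363855)*(-105354 + S(V(-7 - 1*9), 653)) = (497219 + 363855)*(-105354 - 390/(-7 - 1*9)) = 861074*(-105354 - 390/(-7 - 9)) = 861074*(-105354 - 390/(-16)) = 861074*(-105354 - 390*(-1)/16) = 861074*(-105354 - 15*(-13/8)) = 861074*(-105354 + 195/8) = 861074*(-842637/8) = -362786406069/4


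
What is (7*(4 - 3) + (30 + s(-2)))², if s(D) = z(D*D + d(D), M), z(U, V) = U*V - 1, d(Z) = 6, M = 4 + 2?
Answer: 9216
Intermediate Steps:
M = 6
z(U, V) = -1 + U*V
s(D) = 35 + 6*D² (s(D) = -1 + (D*D + 6)*6 = -1 + (D² + 6)*6 = -1 + (6 + D²)*6 = -1 + (36 + 6*D²) = 35 + 6*D²)
(7*(4 - 3) + (30 + s(-2)))² = (7*(4 - 3) + (30 + (35 + 6*(-2)²)))² = (7*1 + (30 + (35 + 6*4)))² = (7 + (30 + (35 + 24)))² = (7 + (30 + 59))² = (7 + 89)² = 96² = 9216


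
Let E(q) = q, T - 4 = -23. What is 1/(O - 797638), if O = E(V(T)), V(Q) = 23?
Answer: -1/797615 ≈ -1.2537e-6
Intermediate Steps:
T = -19 (T = 4 - 23 = -19)
O = 23
1/(O - 797638) = 1/(23 - 797638) = 1/(-797615) = -1/797615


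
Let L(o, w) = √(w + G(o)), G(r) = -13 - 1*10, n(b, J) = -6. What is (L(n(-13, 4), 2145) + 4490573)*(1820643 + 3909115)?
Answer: 25729896571334 + 5729758*√2122 ≈ 2.5730e+13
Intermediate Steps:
G(r) = -23 (G(r) = -13 - 10 = -23)
L(o, w) = √(-23 + w) (L(o, w) = √(w - 23) = √(-23 + w))
(L(n(-13, 4), 2145) + 4490573)*(1820643 + 3909115) = (√(-23 + 2145) + 4490573)*(1820643 + 3909115) = (√2122 + 4490573)*5729758 = (4490573 + √2122)*5729758 = 25729896571334 + 5729758*√2122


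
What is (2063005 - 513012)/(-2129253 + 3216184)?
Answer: 1549993/1086931 ≈ 1.4260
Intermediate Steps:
(2063005 - 513012)/(-2129253 + 3216184) = 1549993/1086931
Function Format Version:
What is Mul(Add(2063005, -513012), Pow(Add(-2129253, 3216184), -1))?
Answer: Rational(1549993, 1086931) ≈ 1.4260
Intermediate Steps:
Mul(Add(2063005, -513012), Pow(Add(-2129253, 3216184), -1)) = Mul(1549993, Pow(1086931, -1)) = Mul(1549993, Rational(1, 1086931)) = Rational(1549993, 1086931)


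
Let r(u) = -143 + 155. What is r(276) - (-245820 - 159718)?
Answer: 405550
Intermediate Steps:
r(u) = 12
r(276) - (-245820 - 159718) = 12 - (-245820 - 159718) = 12 - 1*(-405538) = 12 + 405538 = 405550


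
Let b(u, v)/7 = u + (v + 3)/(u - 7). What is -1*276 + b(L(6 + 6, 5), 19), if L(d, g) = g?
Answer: -318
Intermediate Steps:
b(u, v) = 7*u + 7*(3 + v)/(-7 + u) (b(u, v) = 7*(u + (v + 3)/(u - 7)) = 7*(u + (3 + v)/(-7 + u)) = 7*u + 7*(3 + v)/(-7 + u))
-1*276 + b(L(6 + 6, 5), 19) = -1*276 + 7*(3 + 19 + 5² - 7*5)/(-7 + 5) = -276 + 7*(3 + 19 + 25 - 35)/(-2) = -276 + 7*(-½)*12 = -276 - 42 = -318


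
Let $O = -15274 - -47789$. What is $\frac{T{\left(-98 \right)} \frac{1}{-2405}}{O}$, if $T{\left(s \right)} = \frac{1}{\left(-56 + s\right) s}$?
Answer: $- \frac{1}{1180172893900} \approx -8.4733 \cdot 10^{-13}$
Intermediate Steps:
$T{\left(s \right)} = \frac{1}{s \left(-56 + s\right)}$
$O = 32515$ ($O = -15274 + 47789 = 32515$)
$\frac{T{\left(-98 \right)} \frac{1}{-2405}}{O} = \frac{\frac{1}{\left(-98\right) \left(-56 - 98\right)} \frac{1}{-2405}}{32515} = - \frac{1}{98 \left(-154\right)} \left(- \frac{1}{2405}\right) \frac{1}{32515} = \left(- \frac{1}{98}\right) \left(- \frac{1}{154}\right) \left(- \frac{1}{2405}\right) \frac{1}{32515} = \frac{1}{15092} \left(- \frac{1}{2405}\right) \frac{1}{32515} = \left(- \frac{1}{36296260}\right) \frac{1}{32515} = - \frac{1}{1180172893900}$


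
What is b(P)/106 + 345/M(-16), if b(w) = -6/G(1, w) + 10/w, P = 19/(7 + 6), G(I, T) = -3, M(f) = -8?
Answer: -346743/8056 ≈ -43.042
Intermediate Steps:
P = 19/13 ≈ 1.4615
b(w) = 2 + 10/w (b(w) = -6/(-3) + 10/w = -6*(-⅓) + 10/w = 2 + 10/w)
b(P)/106 + 345/M(-16) = (2 + 10/(19/13))/106 + 345/(-8) = (2 + 10*(13/19))*(1/106) + 345*(-⅛) = (2 + 130/19)*(1/106) - 345/8 = (168/19)*(1/106) - 345/8 = 84/1007 - 345/8 = -346743/8056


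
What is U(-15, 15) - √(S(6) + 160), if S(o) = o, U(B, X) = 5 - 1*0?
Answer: 5 - √166 ≈ -7.8841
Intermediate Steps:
U(B, X) = 5 (U(B, X) = 5 + 0 = 5)
U(-15, 15) - √(S(6) + 160) = 5 - √(6 + 160) = 5 - √166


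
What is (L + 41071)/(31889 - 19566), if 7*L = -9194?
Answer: 278303/86261 ≈ 3.2263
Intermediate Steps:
L = -9194/7 (L = (1/7)*(-9194) = -9194/7 ≈ -1313.4)
(L + 41071)/(31889 - 19566) = (-9194/7 + 41071)/(31889 - 19566) = (278303/7)/12323 = (278303/7)*(1/12323) = 278303/86261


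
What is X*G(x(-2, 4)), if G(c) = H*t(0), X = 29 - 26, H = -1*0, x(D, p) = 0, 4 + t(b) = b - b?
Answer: 0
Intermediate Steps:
t(b) = -4 (t(b) = -4 + (b - b) = -4 + 0 = -4)
H = 0
X = 3
G(c) = 0 (G(c) = 0*(-4) = 0)
X*G(x(-2, 4)) = 3*0 = 0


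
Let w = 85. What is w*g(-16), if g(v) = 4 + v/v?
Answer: 425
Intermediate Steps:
g(v) = 5 (g(v) = 4 + 1 = 5)
w*g(-16) = 85*5 = 425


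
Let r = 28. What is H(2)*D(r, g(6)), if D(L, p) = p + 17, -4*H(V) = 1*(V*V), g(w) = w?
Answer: -23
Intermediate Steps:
H(V) = -V**2/4 (H(V) = -V*V/4 = -V**2/4)
D(L, p) = 17 + p
H(2)*D(r, g(6)) = (-1/4*2**2)*(17 + 6) = -1/4*4*23 = -1*23 = -23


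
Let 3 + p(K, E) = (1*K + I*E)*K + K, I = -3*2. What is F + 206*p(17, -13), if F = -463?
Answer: 335111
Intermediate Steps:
I = -6
p(K, E) = -3 + K + K*(K - 6*E) (p(K, E) = -3 + ((1*K - 6*E)*K + K) = -3 + ((K - 6*E)*K + K) = -3 + (K*(K - 6*E) + K) = -3 + (K + K*(K - 6*E)) = -3 + K + K*(K - 6*E))
F + 206*p(17, -13) = -463 + 206*(-3 + 17 + 17² - 6*(-13)*17) = -463 + 206*(-3 + 17 + 289 + 1326) = -463 + 206*1629 = -463 + 335574 = 335111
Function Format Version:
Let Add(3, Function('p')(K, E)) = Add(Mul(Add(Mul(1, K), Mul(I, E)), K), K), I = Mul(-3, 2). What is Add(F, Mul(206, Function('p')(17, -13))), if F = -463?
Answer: 335111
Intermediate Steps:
I = -6
Function('p')(K, E) = Add(-3, K, Mul(K, Add(K, Mul(-6, E)))) (Function('p')(K, E) = Add(-3, Add(Mul(Add(Mul(1, K), Mul(-6, E)), K), K)) = Add(-3, Add(Mul(Add(K, Mul(-6, E)), K), K)) = Add(-3, Add(Mul(K, Add(K, Mul(-6, E))), K)) = Add(-3, Add(K, Mul(K, Add(K, Mul(-6, E))))) = Add(-3, K, Mul(K, Add(K, Mul(-6, E)))))
Add(F, Mul(206, Function('p')(17, -13))) = Add(-463, Mul(206, Add(-3, 17, Pow(17, 2), Mul(-6, -13, 17)))) = Add(-463, Mul(206, Add(-3, 17, 289, 1326))) = Add(-463, Mul(206, 1629)) = Add(-463, 335574) = 335111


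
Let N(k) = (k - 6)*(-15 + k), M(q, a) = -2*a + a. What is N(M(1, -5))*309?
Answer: 3090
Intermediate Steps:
M(q, a) = -a
N(k) = (-15 + k)*(-6 + k) (N(k) = (-6 + k)*(-15 + k) = (-15 + k)*(-6 + k))
N(M(1, -5))*309 = (90 + (-1*(-5))² - (-21)*(-5))*309 = (90 + 5² - 21*5)*309 = (90 + 25 - 105)*309 = 10*309 = 3090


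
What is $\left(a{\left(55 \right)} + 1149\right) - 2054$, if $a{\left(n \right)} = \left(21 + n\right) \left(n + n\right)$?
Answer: $7455$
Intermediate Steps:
$a{\left(n \right)} = 2 n \left(21 + n\right)$ ($a{\left(n \right)} = \left(21 + n\right) 2 n = 2 n \left(21 + n\right)$)
$\left(a{\left(55 \right)} + 1149\right) - 2054 = \left(2 \cdot 55 \left(21 + 55\right) + 1149\right) - 2054 = \left(2 \cdot 55 \cdot 76 + 1149\right) - 2054 = \left(8360 + 1149\right) - 2054 = 9509 - 2054 = 7455$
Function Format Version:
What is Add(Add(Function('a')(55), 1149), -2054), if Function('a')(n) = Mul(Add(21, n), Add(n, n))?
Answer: 7455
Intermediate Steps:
Function('a')(n) = Mul(2, n, Add(21, n)) (Function('a')(n) = Mul(Add(21, n), Mul(2, n)) = Mul(2, n, Add(21, n)))
Add(Add(Function('a')(55), 1149), -2054) = Add(Add(Mul(2, 55, Add(21, 55)), 1149), -2054) = Add(Add(Mul(2, 55, 76), 1149), -2054) = Add(Add(8360, 1149), -2054) = Add(9509, -2054) = 7455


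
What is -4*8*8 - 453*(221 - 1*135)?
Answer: -39214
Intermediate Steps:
-4*8*8 - 453*(221 - 1*135) = -32*8 - 453*(221 - 135) = -256 - 453*86 = -256 - 38958 = -39214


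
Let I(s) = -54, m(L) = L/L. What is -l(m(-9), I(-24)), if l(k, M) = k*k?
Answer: -1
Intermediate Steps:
m(L) = 1
l(k, M) = k**2
-l(m(-9), I(-24)) = -1*1**2 = -1*1 = -1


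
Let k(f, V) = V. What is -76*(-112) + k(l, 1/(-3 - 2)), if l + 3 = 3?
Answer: 42559/5 ≈ 8511.8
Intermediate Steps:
l = 0 (l = -3 + 3 = 0)
-76*(-112) + k(l, 1/(-3 - 2)) = -76*(-112) + 1/(-3 - 2) = 8512 + 1/(-5) = 8512 - 1/5 = 42559/5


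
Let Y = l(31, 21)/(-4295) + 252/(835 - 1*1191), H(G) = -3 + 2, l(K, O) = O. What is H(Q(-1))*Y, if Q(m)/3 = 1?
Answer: 272454/382255 ≈ 0.71275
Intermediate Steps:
Q(m) = 3 (Q(m) = 3*1 = 3)
H(G) = -1
Y = -272454/382255 (Y = 21/(-4295) + 252/(835 - 1*1191) = 21*(-1/4295) + 252/(835 - 1191) = -21/4295 + 252/(-356) = -21/4295 + 252*(-1/356) = -21/4295 - 63/89 = -272454/382255 ≈ -0.71275)
H(Q(-1))*Y = -1*(-272454/382255) = 272454/382255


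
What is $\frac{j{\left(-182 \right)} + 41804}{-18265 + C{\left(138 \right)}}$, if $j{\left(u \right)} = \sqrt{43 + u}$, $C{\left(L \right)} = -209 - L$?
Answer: $- \frac{10451}{4653} - \frac{i \sqrt{139}}{18612} \approx -2.2461 - 0.00063345 i$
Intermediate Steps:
$\frac{j{\left(-182 \right)} + 41804}{-18265 + C{\left(138 \right)}} = \frac{\sqrt{43 - 182} + 41804}{-18265 - 347} = \frac{\sqrt{-139} + 41804}{-18265 - 347} = \frac{i \sqrt{139} + 41804}{-18265 - 347} = \frac{41804 + i \sqrt{139}}{-18612} = \left(41804 + i \sqrt{139}\right) \left(- \frac{1}{18612}\right) = - \frac{10451}{4653} - \frac{i \sqrt{139}}{18612}$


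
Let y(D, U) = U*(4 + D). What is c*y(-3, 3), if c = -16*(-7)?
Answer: 336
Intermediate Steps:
c = 112
c*y(-3, 3) = 112*(3*(4 - 3)) = 112*(3*1) = 112*3 = 336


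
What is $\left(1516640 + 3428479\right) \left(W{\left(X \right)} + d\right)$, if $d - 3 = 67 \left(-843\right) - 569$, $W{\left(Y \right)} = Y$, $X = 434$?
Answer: $-279958021947$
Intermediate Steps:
$d = -57047$ ($d = 3 + \left(67 \left(-843\right) - 569\right) = 3 - 57050 = -57047$)
$\left(1516640 + 3428479\right) \left(W{\left(X \right)} + d\right) = \left(1516640 + 3428479\right) \left(434 - 57047\right) = 4945119 \left(-56613\right) = -279958021947$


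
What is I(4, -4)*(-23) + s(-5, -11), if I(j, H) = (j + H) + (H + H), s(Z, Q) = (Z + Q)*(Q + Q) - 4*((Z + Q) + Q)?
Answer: 644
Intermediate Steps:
s(Z, Q) = -8*Q - 4*Z + 2*Q*(Q + Z) (s(Z, Q) = (Q + Z)*(2*Q) - 4*((Q + Z) + Q) = 2*Q*(Q + Z) - 4*(Z + 2*Q) = 2*Q*(Q + Z) + (-8*Q - 4*Z) = -8*Q - 4*Z + 2*Q*(Q + Z))
I(j, H) = j + 3*H (I(j, H) = (H + j) + 2*H = j + 3*H)
I(4, -4)*(-23) + s(-5, -11) = (4 + 3*(-4))*(-23) + (-8*(-11) - 4*(-5) + 2*(-11)² + 2*(-11)*(-5)) = (4 - 12)*(-23) + (88 + 20 + 2*121 + 110) = -8*(-23) + (88 + 20 + 242 + 110) = 184 + 460 = 644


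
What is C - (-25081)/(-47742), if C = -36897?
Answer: -1761561655/47742 ≈ -36898.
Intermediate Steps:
C - (-25081)/(-47742) = -36897 - (-25081)/(-47742) = -36897 - (-25081)*(-1)/47742 = -36897 - 1*25081/47742 = -36897 - 25081/47742 = -1761561655/47742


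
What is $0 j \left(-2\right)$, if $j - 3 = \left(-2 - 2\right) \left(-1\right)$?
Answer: $0$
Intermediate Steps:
$j = 7$ ($j = 3 + \left(-2 - 2\right) \left(-1\right) = 3 - -4 = 3 + 4 = 7$)
$0 j \left(-2\right) = 0 \cdot 7 \left(-2\right) = 0 \left(-2\right) = 0$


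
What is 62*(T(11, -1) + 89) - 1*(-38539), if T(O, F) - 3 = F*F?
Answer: 44305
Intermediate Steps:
T(O, F) = 3 + F² (T(O, F) = 3 + F*F = 3 + F²)
62*(T(11, -1) + 89) - 1*(-38539) = 62*((3 + (-1)²) + 89) - 1*(-38539) = 62*((3 + 1) + 89) + 38539 = 62*(4 + 89) + 38539 = 62*93 + 38539 = 5766 + 38539 = 44305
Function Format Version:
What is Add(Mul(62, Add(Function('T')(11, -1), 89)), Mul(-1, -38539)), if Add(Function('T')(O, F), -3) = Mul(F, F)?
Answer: 44305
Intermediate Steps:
Function('T')(O, F) = Add(3, Pow(F, 2)) (Function('T')(O, F) = Add(3, Mul(F, F)) = Add(3, Pow(F, 2)))
Add(Mul(62, Add(Function('T')(11, -1), 89)), Mul(-1, -38539)) = Add(Mul(62, Add(Add(3, Pow(-1, 2)), 89)), Mul(-1, -38539)) = Add(Mul(62, Add(Add(3, 1), 89)), 38539) = Add(Mul(62, Add(4, 89)), 38539) = Add(Mul(62, 93), 38539) = Add(5766, 38539) = 44305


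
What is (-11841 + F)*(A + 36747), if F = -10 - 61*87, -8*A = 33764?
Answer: -558089687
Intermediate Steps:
A = -8441/2 (A = -⅛*33764 = -8441/2 ≈ -4220.5)
F = -5317 (F = -10 - 5307 = -5317)
(-11841 + F)*(A + 36747) = (-11841 - 5317)*(-8441/2 + 36747) = -17158*65053/2 = -558089687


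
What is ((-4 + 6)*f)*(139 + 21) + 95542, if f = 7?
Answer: 97782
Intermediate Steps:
((-4 + 6)*f)*(139 + 21) + 95542 = ((-4 + 6)*7)*(139 + 21) + 95542 = (2*7)*160 + 95542 = 14*160 + 95542 = 2240 + 95542 = 97782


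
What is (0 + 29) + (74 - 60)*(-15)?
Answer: -181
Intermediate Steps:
(0 + 29) + (74 - 60)*(-15) = 29 + 14*(-15) = 29 - 210 = -181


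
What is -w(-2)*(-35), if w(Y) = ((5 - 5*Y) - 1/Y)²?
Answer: 33635/4 ≈ 8408.8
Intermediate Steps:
w(Y) = (5 - 1/Y - 5*Y)²
-w(-2)*(-35) = -(1 - 5*(-2) + 5*(-2)²)²/(-2)²*(-35) = -(1 + 10 + 5*4)²/4*(-35) = -(1 + 10 + 20)²/4*(-35) = -31²/4*(-35) = -961/4*(-35) = 33635/4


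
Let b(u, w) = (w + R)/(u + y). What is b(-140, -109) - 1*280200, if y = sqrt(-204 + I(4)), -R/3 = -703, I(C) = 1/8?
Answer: -6342086600/22633 - 4000*I*sqrt(3262)/158431 ≈ -2.8021e+5 - 1.442*I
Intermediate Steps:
I(C) = 1/8
R = 2109 (R = -3*(-703) = 2109)
y = I*sqrt(3262)/4 (y = sqrt(-204 + 1/8) = sqrt(-1631/8) = I*sqrt(3262)/4 ≈ 14.278*I)
b(u, w) = (2109 + w)/(u + I*sqrt(3262)/4) (b(u, w) = (w + 2109)/(u + I*sqrt(3262)/4) = (2109 + w)/(u + I*sqrt(3262)/4))
b(-140, -109) - 1*280200 = 4*(2109 - 109)/(4*(-140) + I*sqrt(3262)) - 1*280200 = 4*2000/(-560 + I*sqrt(3262)) - 280200 = 8000/(-560 + I*sqrt(3262)) - 280200 = -280200 + 8000/(-560 + I*sqrt(3262))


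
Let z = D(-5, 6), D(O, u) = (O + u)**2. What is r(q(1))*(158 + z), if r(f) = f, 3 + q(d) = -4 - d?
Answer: -1272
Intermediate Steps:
q(d) = -7 - d (q(d) = -3 + (-4 - d) = -7 - d)
z = 1 (z = (-5 + 6)**2 = 1**2 = 1)
r(q(1))*(158 + z) = (-7 - 1*1)*(158 + 1) = (-7 - 1)*159 = -8*159 = -1272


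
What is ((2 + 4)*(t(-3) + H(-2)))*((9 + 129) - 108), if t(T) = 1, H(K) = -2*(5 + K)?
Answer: -900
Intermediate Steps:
H(K) = -10 - 2*K
((2 + 4)*(t(-3) + H(-2)))*((9 + 129) - 108) = ((2 + 4)*(1 + (-10 - 2*(-2))))*((9 + 129) - 108) = (6*(1 + (-10 + 4)))*(138 - 108) = (6*(1 - 6))*30 = (6*(-5))*30 = -30*30 = -900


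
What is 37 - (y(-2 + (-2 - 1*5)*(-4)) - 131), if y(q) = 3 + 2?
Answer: 163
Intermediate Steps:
y(q) = 5
37 - (y(-2 + (-2 - 1*5)*(-4)) - 131) = 37 - (5 - 131) = 37 - 1*(-126) = 37 + 126 = 163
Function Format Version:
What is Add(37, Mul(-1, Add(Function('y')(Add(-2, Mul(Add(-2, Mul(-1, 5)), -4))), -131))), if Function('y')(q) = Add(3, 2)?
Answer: 163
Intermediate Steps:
Function('y')(q) = 5
Add(37, Mul(-1, Add(Function('y')(Add(-2, Mul(Add(-2, Mul(-1, 5)), -4))), -131))) = Add(37, Mul(-1, Add(5, -131))) = Add(37, Mul(-1, -126)) = Add(37, 126) = 163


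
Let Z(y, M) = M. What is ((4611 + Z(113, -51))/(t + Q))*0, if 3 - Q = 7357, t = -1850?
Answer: 0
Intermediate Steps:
Q = -7354 (Q = 3 - 1*7357 = 3 - 7357 = -7354)
((4611 + Z(113, -51))/(t + Q))*0 = ((4611 - 51)/(-1850 - 7354))*0 = (4560/(-9204))*0 = (4560*(-1/9204))*0 = -380/767*0 = 0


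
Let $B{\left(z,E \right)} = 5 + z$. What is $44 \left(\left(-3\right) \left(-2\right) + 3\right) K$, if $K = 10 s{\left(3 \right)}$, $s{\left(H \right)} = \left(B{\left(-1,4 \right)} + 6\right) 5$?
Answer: $198000$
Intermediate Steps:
$s{\left(H \right)} = 50$ ($s{\left(H \right)} = \left(\left(5 - 1\right) + 6\right) 5 = \left(4 + 6\right) 5 = 10 \cdot 5 = 50$)
$K = 500$ ($K = 10 \cdot 50 = 500$)
$44 \left(\left(-3\right) \left(-2\right) + 3\right) K = 44 \left(\left(-3\right) \left(-2\right) + 3\right) 500 = 44 \left(6 + 3\right) 500 = 44 \cdot 9 \cdot 500 = 396 \cdot 500 = 198000$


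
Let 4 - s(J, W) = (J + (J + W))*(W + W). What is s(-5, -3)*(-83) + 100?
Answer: 6242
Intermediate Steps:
s(J, W) = 4 - 2*W*(W + 2*J) (s(J, W) = 4 - (J + (J + W))*(W + W) = 4 - (W + 2*J)*2*W = 4 - 2*W*(W + 2*J))
s(-5, -3)*(-83) + 100 = (4 - 2*(-3)² - 4*(-5)*(-3))*(-83) + 100 = (4 - 2*9 - 60)*(-83) + 100 = (4 - 18 - 60)*(-83) + 100 = -74*(-83) + 100 = 6142 + 100 = 6242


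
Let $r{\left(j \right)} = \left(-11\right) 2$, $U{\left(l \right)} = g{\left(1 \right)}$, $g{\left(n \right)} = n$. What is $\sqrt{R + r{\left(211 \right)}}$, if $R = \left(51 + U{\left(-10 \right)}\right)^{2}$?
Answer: $3 \sqrt{298} \approx 51.788$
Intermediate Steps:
$U{\left(l \right)} = 1$
$r{\left(j \right)} = -22$
$R = 2704$ ($R = \left(51 + 1\right)^{2} = 52^{2} = 2704$)
$\sqrt{R + r{\left(211 \right)}} = \sqrt{2704 - 22} = \sqrt{2682} = 3 \sqrt{298}$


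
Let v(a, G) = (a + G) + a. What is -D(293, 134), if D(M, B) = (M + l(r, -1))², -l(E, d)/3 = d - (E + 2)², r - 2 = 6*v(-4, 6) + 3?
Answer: -137641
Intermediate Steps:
v(a, G) = G + 2*a (v(a, G) = (G + a) + a = G + 2*a)
r = -7 (r = 2 + (6*(6 + 2*(-4)) + 3) = 2 + (6*(6 - 8) + 3) = 2 + (6*(-2) + 3) = 2 + (-12 + 3) = 2 - 9 = -7)
l(E, d) = -3*d + 3*(2 + E)² (l(E, d) = -3*(d - (E + 2)²) = -3*(d - (2 + E)²) = -3*d + 3*(2 + E)²)
D(M, B) = (78 + M)² (D(M, B) = (M + (-3*(-1) + 3*(2 - 7)²))² = (M + (3 + 3*(-5)²))² = (M + (3 + 3*25))² = (M + (3 + 75))² = (M + 78)² = (78 + M)²)
-D(293, 134) = -(78 + 293)² = -1*371² = -1*137641 = -137641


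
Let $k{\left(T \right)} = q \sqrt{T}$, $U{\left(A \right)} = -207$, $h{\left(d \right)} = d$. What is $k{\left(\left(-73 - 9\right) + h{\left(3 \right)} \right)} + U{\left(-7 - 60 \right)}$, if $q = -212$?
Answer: $-207 - 212 i \sqrt{79} \approx -207.0 - 1884.3 i$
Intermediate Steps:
$k{\left(T \right)} = - 212 \sqrt{T}$
$k{\left(\left(-73 - 9\right) + h{\left(3 \right)} \right)} + U{\left(-7 - 60 \right)} = - 212 \sqrt{\left(-73 - 9\right) + 3} - 207 = - 212 \sqrt{-82 + 3} - 207 = - 212 \sqrt{-79} - 207 = - 212 i \sqrt{79} - 207 = -207 - 212 i \sqrt{79}$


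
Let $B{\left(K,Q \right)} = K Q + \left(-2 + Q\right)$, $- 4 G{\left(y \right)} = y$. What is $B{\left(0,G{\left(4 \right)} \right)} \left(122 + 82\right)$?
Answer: $-612$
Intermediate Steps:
$G{\left(y \right)} = - \frac{y}{4}$
$B{\left(K,Q \right)} = -2 + Q + K Q$
$B{\left(0,G{\left(4 \right)} \right)} \left(122 + 82\right) = \left(-2 - 1 + 0 \left(\left(- \frac{1}{4}\right) 4\right)\right) \left(122 + 82\right) = \left(-2 - 1 + 0 \left(-1\right)\right) 204 = \left(-2 - 1 + 0\right) 204 = \left(-3\right) 204 = -612$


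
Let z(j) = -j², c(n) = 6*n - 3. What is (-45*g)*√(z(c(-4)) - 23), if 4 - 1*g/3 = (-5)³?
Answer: -69660*I*√47 ≈ -4.7757e+5*I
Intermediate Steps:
c(n) = -3 + 6*n
g = 387 (g = 12 - 3*(-5)³ = 12 - 3*(-125) = 12 + 375 = 387)
(-45*g)*√(z(c(-4)) - 23) = (-45*387)*√(-(-3 + 6*(-4))² - 23) = -17415*√(-(-3 - 24)² - 23) = -17415*√(-1*(-27)² - 23) = -17415*√(-1*729 - 23) = -17415*√(-729 - 23) = -69660*I*√47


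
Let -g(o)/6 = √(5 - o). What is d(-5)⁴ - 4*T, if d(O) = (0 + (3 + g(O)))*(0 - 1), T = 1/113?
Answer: 16850669/113 - 26568*√10 ≈ 65106.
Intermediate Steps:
T = 1/113 ≈ 0.0088496
g(o) = -6*√(5 - o)
d(O) = -3 + 6*√(5 - O) (d(O) = (0 + (3 - 6*√(5 - O)))*(0 - 1) = (3 - 6*√(5 - O))*(-1) = -3 + 6*√(5 - O))
d(-5)⁴ - 4*T = (-3 + 6*√(5 - 1*(-5)))⁴ - 4/113 = (-3 + 6*√(5 + 5))⁴ - 1*4/113 = (-3 + 6*√10)⁴ - 4/113 = -4/113 + (-3 + 6*√10)⁴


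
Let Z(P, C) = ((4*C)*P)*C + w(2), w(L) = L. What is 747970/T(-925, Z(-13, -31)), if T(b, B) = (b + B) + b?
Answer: -74797/5182 ≈ -14.434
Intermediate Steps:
Z(P, C) = 2 + 4*P*C² (Z(P, C) = ((4*C)*P)*C + 2 = (4*C*P)*C + 2 = 4*P*C² + 2 = 2 + 4*P*C²)
T(b, B) = B + 2*b (T(b, B) = (B + b) + b = B + 2*b)
747970/T(-925, Z(-13, -31)) = 747970/((2 + 4*(-13)*(-31)²) + 2*(-925)) = 747970/((2 + 4*(-13)*961) - 1850) = 747970/((2 - 49972) - 1850) = 747970/(-49970 - 1850) = 747970/(-51820) = 747970*(-1/51820) = -74797/5182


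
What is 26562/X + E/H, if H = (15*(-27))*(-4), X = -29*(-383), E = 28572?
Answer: 30031637/1499445 ≈ 20.029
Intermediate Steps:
X = 11107
H = 1620 (H = -405*(-4) = 1620)
26562/X + E/H = 26562/11107 + 28572/1620 = 26562*(1/11107) + 28572*(1/1620) = 26562/11107 + 2381/135 = 30031637/1499445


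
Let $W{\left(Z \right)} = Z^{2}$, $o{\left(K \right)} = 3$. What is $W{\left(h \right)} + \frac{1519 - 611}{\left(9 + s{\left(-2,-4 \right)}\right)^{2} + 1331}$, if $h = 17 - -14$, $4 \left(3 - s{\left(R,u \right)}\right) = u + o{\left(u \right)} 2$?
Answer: $\frac{5628365}{5853} \approx 961.62$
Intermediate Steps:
$s{\left(R,u \right)} = \frac{3}{2} - \frac{u}{4}$ ($s{\left(R,u \right)} = 3 - \frac{u + 3 \cdot 2}{4} = 3 - \frac{u + 6}{4} = 3 - \frac{6 + u}{4} = 3 - \left(\frac{3}{2} + \frac{u}{4}\right) = \frac{3}{2} - \frac{u}{4}$)
$h = 31$ ($h = 17 + 14 = 31$)
$W{\left(h \right)} + \frac{1519 - 611}{\left(9 + s{\left(-2,-4 \right)}\right)^{2} + 1331} = 31^{2} + \frac{1519 - 611}{\left(9 + \left(\frac{3}{2} - -1\right)\right)^{2} + 1331} = 961 + \frac{908}{\left(9 + \left(\frac{3}{2} + 1\right)\right)^{2} + 1331} = 961 + \frac{908}{\left(9 + \frac{5}{2}\right)^{2} + 1331} = 961 + \frac{908}{\left(\frac{23}{2}\right)^{2} + 1331} = 961 + \frac{908}{\frac{529}{4} + 1331} = 961 + \frac{908}{\frac{5853}{4}} = 961 + 908 \cdot \frac{4}{5853} = 961 + \frac{3632}{5853} = \frac{5628365}{5853}$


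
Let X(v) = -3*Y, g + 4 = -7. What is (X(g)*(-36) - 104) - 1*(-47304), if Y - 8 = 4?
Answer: 48496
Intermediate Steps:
Y = 12 (Y = 8 + 4 = 12)
g = -11 (g = -4 - 7 = -11)
X(v) = -36 (X(v) = -3*12 = -36)
(X(g)*(-36) - 104) - 1*(-47304) = (-36*(-36) - 104) - 1*(-47304) = (1296 - 104) + 47304 = 1192 + 47304 = 48496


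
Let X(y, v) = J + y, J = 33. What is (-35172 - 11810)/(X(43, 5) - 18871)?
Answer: 46982/18795 ≈ 2.4997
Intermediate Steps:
X(y, v) = 33 + y
(-35172 - 11810)/(X(43, 5) - 18871) = (-35172 - 11810)/((33 + 43) - 18871) = -46982/(76 - 18871) = -46982/(-18795) = -46982*(-1/18795) = 46982/18795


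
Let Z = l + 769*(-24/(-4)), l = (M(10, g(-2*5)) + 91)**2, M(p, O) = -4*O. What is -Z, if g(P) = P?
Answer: -21775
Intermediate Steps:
l = 17161 (l = (-(-8)*5 + 91)**2 = (-4*(-10) + 91)**2 = (40 + 91)**2 = 131**2 = 17161)
Z = 21775 (Z = 17161 + 769*(-24/(-4)) = 17161 + 769*(-24*(-1/4)) = 17161 + 769*6 = 17161 + 4614 = 21775)
-Z = -1*21775 = -21775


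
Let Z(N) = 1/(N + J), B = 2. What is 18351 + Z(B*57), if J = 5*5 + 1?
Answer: 2569141/140 ≈ 18351.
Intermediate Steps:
J = 26 (J = 25 + 1 = 26)
Z(N) = 1/(26 + N) (Z(N) = 1/(N + 26) = 1/(26 + N))
18351 + Z(B*57) = 18351 + 1/(26 + 2*57) = 18351 + 1/(26 + 114) = 18351 + 1/140 = 2569141/140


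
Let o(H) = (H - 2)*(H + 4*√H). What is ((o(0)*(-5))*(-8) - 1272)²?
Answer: 1617984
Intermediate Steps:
o(H) = (-2 + H)*(H + 4*√H)
((o(0)*(-5))*(-8) - 1272)² = (((0² - 8*√0 - 2*0 + 4*0^(3/2))*(-5))*(-8) - 1272)² = (((0 - 8*0 + 0 + 4*0)*(-5))*(-8) - 1272)² = (((0 + 0 + 0 + 0)*(-5))*(-8) - 1272)² = ((0*(-5))*(-8) - 1272)² = (0*(-8) - 1272)² = (0 - 1272)² = (-1272)² = 1617984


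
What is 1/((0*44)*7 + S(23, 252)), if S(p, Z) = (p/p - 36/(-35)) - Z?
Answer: -35/8749 ≈ -0.0040005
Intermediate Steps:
S(p, Z) = 71/35 - Z (S(p, Z) = (1 - 36*(-1/35)) - Z = (1 + 36/35) - Z = 71/35 - Z)
1/((0*44)*7 + S(23, 252)) = 1/((0*44)*7 + (71/35 - 1*252)) = 1/(0*7 + (71/35 - 252)) = 1/(0 - 8749/35) = 1/(-8749/35) = -35/8749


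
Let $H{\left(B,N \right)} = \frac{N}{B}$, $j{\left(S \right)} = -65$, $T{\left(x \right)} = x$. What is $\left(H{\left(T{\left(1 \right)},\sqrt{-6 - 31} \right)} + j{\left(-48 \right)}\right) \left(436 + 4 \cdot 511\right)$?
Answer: $-161200 + 2480 i \sqrt{37} \approx -1.612 \cdot 10^{5} + 15085.0 i$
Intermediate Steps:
$\left(H{\left(T{\left(1 \right)},\sqrt{-6 - 31} \right)} + j{\left(-48 \right)}\right) \left(436 + 4 \cdot 511\right) = \left(\frac{\sqrt{-6 - 31}}{1} - 65\right) \left(436 + 4 \cdot 511\right) = \left(\sqrt{-37} \cdot 1 - 65\right) \left(436 + 2044\right) = \left(i \sqrt{37} \cdot 1 - 65\right) 2480 = \left(i \sqrt{37} - 65\right) 2480 = \left(-65 + i \sqrt{37}\right) 2480 = -161200 + 2480 i \sqrt{37}$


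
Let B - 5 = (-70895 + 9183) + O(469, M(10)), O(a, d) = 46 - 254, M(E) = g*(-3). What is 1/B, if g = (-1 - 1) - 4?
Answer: -1/61915 ≈ -1.6151e-5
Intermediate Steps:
g = -6 (g = -2 - 4 = -6)
M(E) = 18 (M(E) = -6*(-3) = 18)
O(a, d) = -208
B = -61915 (B = 5 + ((-70895 + 9183) - 208) = 5 + (-61712 - 208) = 5 - 61920 = -61915)
1/B = 1/(-61915) = -1/61915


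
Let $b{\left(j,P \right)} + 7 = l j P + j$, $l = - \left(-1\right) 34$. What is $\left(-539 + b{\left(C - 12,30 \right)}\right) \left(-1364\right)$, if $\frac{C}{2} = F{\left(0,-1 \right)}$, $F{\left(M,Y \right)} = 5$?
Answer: $3530032$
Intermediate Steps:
$l = 34$ ($l = \left(-1\right) \left(-34\right) = 34$)
$C = 10$ ($C = 2 \cdot 5 = 10$)
$b{\left(j,P \right)} = -7 + j + 34 P j$ ($b{\left(j,P \right)} = -7 + \left(34 j P + j\right) = -7 + \left(34 P j + j\right) = -7 + \left(j + 34 P j\right) = -7 + j + 34 P j$)
$\left(-539 + b{\left(C - 12,30 \right)}\right) \left(-1364\right) = \left(-539 + \left(-7 + \left(10 - 12\right) + 34 \cdot 30 \left(10 - 12\right)\right)\right) \left(-1364\right) = \left(-539 - \left(9 + 2040\right)\right) \left(-1364\right) = \left(-539 - 2049\right) \left(-1364\right) = \left(-2588\right) \left(-1364\right) = 3530032$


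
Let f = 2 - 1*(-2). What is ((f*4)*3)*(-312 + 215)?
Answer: -4656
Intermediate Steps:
f = 4 (f = 2 + 2 = 4)
((f*4)*3)*(-312 + 215) = ((4*4)*3)*(-312 + 215) = (16*3)*(-97) = 48*(-97) = -4656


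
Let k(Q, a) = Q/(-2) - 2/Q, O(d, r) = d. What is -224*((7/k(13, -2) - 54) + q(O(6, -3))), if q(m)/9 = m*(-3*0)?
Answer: 2133376/173 ≈ 12332.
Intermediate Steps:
k(Q, a) = -2/Q - Q/2 (k(Q, a) = Q*(-½) - 2/Q = -Q/2 - 2/Q = -2/Q - Q/2)
q(m) = 0 (q(m) = 9*(m*(-3*0)) = 9*(m*0) = 9*0 = 0)
-224*((7/k(13, -2) - 54) + q(O(6, -3))) = -224*((7/(-2/13 - ½*13) - 54) + 0) = -224*((7/(-2*1/13 - 13/2) - 54) + 0) = -224*((7/(-2/13 - 13/2) - 54) + 0) = -224*((7/(-173/26) - 54) + 0) = -224*((7*(-26/173) - 54) + 0) = -224*((-182/173 - 54) + 0) = -224*(-9524/173 + 0) = -224*(-9524/173) = 2133376/173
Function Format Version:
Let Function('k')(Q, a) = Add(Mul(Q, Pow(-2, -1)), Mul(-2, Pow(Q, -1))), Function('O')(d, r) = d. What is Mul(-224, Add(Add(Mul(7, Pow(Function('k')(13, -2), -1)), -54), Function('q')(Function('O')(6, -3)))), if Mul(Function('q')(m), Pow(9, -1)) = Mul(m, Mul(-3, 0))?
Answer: Rational(2133376, 173) ≈ 12332.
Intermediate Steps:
Function('k')(Q, a) = Add(Mul(-2, Pow(Q, -1)), Mul(Rational(-1, 2), Q)) (Function('k')(Q, a) = Add(Mul(Q, Rational(-1, 2)), Mul(-2, Pow(Q, -1))) = Add(Mul(Rational(-1, 2), Q), Mul(-2, Pow(Q, -1))) = Add(Mul(-2, Pow(Q, -1)), Mul(Rational(-1, 2), Q)))
Function('q')(m) = 0 (Function('q')(m) = Mul(9, Mul(m, Mul(-3, 0))) = Mul(9, Mul(m, 0)) = Mul(9, 0) = 0)
Mul(-224, Add(Add(Mul(7, Pow(Function('k')(13, -2), -1)), -54), Function('q')(Function('O')(6, -3)))) = Mul(-224, Add(Add(Mul(7, Pow(Add(Mul(-2, Pow(13, -1)), Mul(Rational(-1, 2), 13)), -1)), -54), 0)) = Mul(-224, Add(Add(Mul(7, Pow(Add(Mul(-2, Rational(1, 13)), Rational(-13, 2)), -1)), -54), 0)) = Mul(-224, Add(Add(Mul(7, Pow(Add(Rational(-2, 13), Rational(-13, 2)), -1)), -54), 0)) = Mul(-224, Add(Add(Mul(7, Pow(Rational(-173, 26), -1)), -54), 0)) = Mul(-224, Add(Add(Mul(7, Rational(-26, 173)), -54), 0)) = Mul(-224, Add(Add(Rational(-182, 173), -54), 0)) = Mul(-224, Add(Rational(-9524, 173), 0)) = Mul(-224, Rational(-9524, 173)) = Rational(2133376, 173)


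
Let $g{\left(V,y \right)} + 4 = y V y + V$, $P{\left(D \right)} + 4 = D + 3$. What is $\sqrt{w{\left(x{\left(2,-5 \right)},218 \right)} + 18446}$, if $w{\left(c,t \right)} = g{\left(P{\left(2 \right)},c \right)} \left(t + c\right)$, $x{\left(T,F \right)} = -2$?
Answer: $\sqrt{18662} \approx 136.61$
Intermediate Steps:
$P{\left(D \right)} = -1 + D$ ($P{\left(D \right)} = -4 + \left(D + 3\right) = -4 + \left(3 + D\right) = -1 + D$)
$g{\left(V,y \right)} = -4 + V + V y^{2}$ ($g{\left(V,y \right)} = -4 + \left(y V y + V\right) = -4 + \left(V y y + V\right) = -4 + \left(V y^{2} + V\right) = -4 + \left(V + V y^{2}\right) = -4 + V + V y^{2}$)
$w{\left(c,t \right)} = \left(-3 + c^{2}\right) \left(c + t\right)$ ($w{\left(c,t \right)} = \left(-4 + \left(-1 + 2\right) + \left(-1 + 2\right) c^{2}\right) \left(t + c\right) = \left(-4 + 1 + 1 c^{2}\right) \left(c + t\right) = \left(-4 + 1 + c^{2}\right) \left(c + t\right) = \left(-3 + c^{2}\right) \left(c + t\right)$)
$\sqrt{w{\left(x{\left(2,-5 \right)},218 \right)} + 18446} = \sqrt{\left(-3 + \left(-2\right)^{2}\right) \left(-2 + 218\right) + 18446} = \sqrt{\left(-3 + 4\right) 216 + 18446} = \sqrt{1 \cdot 216 + 18446} = \sqrt{216 + 18446} = \sqrt{18662}$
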